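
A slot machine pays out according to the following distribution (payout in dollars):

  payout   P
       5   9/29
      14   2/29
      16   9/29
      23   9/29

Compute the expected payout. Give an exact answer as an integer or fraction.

424/29 dollars

E[X] = (9/29)·5 + (2/29)·14 + (9/29)·16 + (9/29)·23
     = 424/29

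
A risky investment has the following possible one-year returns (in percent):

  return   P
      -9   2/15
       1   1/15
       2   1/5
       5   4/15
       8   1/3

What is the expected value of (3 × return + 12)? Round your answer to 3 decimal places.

21.800

E[3x+12] = (2/15)·(-15) + (1/15)·15 + (1/5)·18 + (4/15)·27 + (1/3)·36
     = 109/5 ≈ 21.800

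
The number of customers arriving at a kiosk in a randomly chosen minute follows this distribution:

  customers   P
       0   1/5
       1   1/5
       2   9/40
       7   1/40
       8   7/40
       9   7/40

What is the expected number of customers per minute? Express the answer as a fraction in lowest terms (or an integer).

E[X] = (1/5)·0 + (1/5)·1 + (9/40)·2 + (1/40)·7 + (7/40)·8 + (7/40)·9
     = 19/5

19/5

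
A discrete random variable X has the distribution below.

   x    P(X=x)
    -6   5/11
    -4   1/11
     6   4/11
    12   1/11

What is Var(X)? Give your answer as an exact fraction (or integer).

E[X] = (5/11)·(-6) + (1/11)·(-4) + (4/11)·6 + (1/11)·12 = 2/11
E[X²] = (5/11)·36 + (1/11)·16 + (4/11)·36 + (1/11)·144 = 44
Var(X) = 44 − (2/11)² = 5320/121

5320/121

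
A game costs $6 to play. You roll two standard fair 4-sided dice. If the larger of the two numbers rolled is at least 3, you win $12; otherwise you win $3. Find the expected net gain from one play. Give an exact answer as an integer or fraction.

15/4 dollars

E[payout] = (1/4)·3 + (3/4)·12 = 39/4
Expected profit = 39/4 − 6 = 15/4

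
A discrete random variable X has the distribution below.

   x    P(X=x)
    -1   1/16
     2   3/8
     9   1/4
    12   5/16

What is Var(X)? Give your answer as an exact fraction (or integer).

5655/256

E[X] = (1/16)·(-1) + (3/8)·2 + (1/4)·9 + (5/16)·12 = 107/16
E[X²] = (1/16)·1 + (3/8)·4 + (1/4)·81 + (5/16)·144 = 1069/16
Var(X) = 1069/16 − (107/16)² = 5655/256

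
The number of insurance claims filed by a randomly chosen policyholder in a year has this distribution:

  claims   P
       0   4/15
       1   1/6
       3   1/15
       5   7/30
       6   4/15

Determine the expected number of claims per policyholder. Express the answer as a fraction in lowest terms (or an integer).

47/15

E[X] = (4/15)·0 + (1/6)·1 + (1/15)·3 + (7/30)·5 + (4/15)·6
     = 47/15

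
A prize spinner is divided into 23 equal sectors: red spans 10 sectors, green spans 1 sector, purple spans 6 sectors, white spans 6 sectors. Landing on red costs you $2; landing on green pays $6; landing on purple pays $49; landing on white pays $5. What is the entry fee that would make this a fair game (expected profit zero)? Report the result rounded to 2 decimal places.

E[payout] = (10/23)·(-2) + (1/23)·6 + (6/23)·49 + (6/23)·5 = 310/23
Fair fee = E[payout] = 310/23 ≈ $13.48

$13.48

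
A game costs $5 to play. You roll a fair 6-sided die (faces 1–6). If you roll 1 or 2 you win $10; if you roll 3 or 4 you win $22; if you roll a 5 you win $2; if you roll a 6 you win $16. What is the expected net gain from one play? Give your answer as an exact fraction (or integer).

E[payout] = (1/6)·2 + (1/3)·10 + (1/6)·16 + (1/3)·22 = 41/3
Expected profit = 41/3 − 5 = 26/3

26/3 dollars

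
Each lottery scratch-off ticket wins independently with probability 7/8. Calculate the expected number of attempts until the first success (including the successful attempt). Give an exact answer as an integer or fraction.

8/7

For a geometric distribution, E[trials] = 1/p = 1/(7/8) = 8/7.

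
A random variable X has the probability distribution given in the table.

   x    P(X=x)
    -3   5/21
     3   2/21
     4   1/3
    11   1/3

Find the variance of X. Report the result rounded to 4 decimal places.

27.7687

E[X] = (5/21)·(-3) + (2/21)·3 + (1/3)·4 + (1/3)·11 = 32/7
E[X²] = (5/21)·9 + (2/21)·9 + (1/3)·16 + (1/3)·121 = 146/3
Var(X) = 146/3 − (32/7)² = 4082/147 ≈ 27.7687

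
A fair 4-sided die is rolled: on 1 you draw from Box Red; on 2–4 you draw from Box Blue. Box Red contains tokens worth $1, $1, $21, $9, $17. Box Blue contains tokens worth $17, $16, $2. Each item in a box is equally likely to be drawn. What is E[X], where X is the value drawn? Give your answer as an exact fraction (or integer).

E[X | Box Red] = (1 + 1 + 21 + 9 + 17)/5 = 49/5
E[X | Box Blue] = (17 + 16 + 2)/3 = 35/3
E[X] = (1/4)·49/5 + (3/4)·35/3 = 56/5

56/5 dollars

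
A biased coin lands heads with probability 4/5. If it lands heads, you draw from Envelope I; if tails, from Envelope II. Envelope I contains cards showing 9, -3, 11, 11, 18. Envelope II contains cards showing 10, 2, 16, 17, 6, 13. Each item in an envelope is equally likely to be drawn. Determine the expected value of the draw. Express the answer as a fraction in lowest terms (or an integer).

E[X | Envelope I] = (9 − 3 + 11 + 11 + 18)/5 = 46/5
E[X | Envelope II] = (10 + 2 + 16 + 17 + 6 + 13)/6 = 32/3
E[X] = (4/5)·46/5 + (1/5)·32/3 = 712/75

712/75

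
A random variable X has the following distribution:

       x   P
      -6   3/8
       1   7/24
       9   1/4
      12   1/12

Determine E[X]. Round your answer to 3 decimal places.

E[X] = (3/8)·(-6) + (7/24)·1 + (1/4)·9 + (1/12)·12
     = 31/24 ≈ 1.292

1.292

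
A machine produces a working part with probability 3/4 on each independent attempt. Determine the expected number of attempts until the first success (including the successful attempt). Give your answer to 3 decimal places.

1.333

For a geometric distribution, E[trials] = 1/p = 1/(3/4) = 4/3.
≈ 1.333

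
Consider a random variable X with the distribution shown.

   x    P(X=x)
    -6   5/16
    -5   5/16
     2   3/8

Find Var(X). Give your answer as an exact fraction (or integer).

E[X] = (5/16)·(-6) + (5/16)·(-5) + (3/8)·2 = -43/16
E[X²] = (5/16)·36 + (5/16)·25 + (3/8)·4 = 329/16
Var(X) = 329/16 − (-43/16)² = 3415/256

3415/256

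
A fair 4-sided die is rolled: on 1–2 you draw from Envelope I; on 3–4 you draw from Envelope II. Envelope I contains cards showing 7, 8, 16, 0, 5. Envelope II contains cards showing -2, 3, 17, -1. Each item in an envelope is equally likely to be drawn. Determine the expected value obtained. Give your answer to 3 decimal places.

E[X | Envelope I] = (7 + 8 + 16 + 0 + 5)/5 = 36/5
E[X | Envelope II] = (-2 + 3 + 17 − 1)/4 = 17/4
E[X] = (1/2)·36/5 + (1/2)·17/4 = 229/40 ≈ 5.725

5.725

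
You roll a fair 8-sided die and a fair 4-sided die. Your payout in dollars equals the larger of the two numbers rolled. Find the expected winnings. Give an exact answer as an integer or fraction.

Distribution of the larger of the two numbers rolled: 1 w.p. 1/32, 2 w.p. 3/32, 3 w.p. 5/32, 4 w.p. 7/32, 5 w.p. 1/8, 6 w.p. 1/8, …
E[payout] = (1/32)·1 + (3/32)·2 + (5/32)·3 + (7/32)·4 + (1/8)·5 + (1/8)·6 + (1/8)·7 + (1/8)·8 = 77/16

77/16 dollars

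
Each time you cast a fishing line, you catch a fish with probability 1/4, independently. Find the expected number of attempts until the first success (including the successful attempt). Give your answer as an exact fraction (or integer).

4

For a geometric distribution, E[trials] = 1/p = 1/(1/4) = 4.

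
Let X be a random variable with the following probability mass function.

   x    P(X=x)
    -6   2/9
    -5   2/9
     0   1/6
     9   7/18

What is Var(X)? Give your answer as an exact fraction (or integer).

E[X] = (2/9)·(-6) + (2/9)·(-5) + (1/6)·0 + (7/18)·9 = 19/18
E[X²] = (2/9)·36 + (2/9)·25 + (1/6)·0 + (7/18)·81 = 811/18
Var(X) = 811/18 − (19/18)² = 14237/324

14237/324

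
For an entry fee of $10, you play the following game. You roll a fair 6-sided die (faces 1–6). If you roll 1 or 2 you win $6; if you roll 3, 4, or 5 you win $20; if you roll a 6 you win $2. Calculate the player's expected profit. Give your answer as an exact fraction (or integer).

E[payout] = (1/6)·2 + (1/3)·6 + (1/2)·20 = 37/3
Expected profit = 37/3 − 10 = 7/3

7/3 dollars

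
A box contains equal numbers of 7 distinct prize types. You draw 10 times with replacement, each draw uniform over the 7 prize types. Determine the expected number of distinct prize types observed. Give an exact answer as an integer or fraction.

222009073/40353607

Let Xⱼ=1 if type j appears at least once. P(Xⱼ=1) = 1 − ((7−1)/7)^10 = 222009073/282475249.
E[#distinct] = 7·222009073/282475249 = 222009073/40353607.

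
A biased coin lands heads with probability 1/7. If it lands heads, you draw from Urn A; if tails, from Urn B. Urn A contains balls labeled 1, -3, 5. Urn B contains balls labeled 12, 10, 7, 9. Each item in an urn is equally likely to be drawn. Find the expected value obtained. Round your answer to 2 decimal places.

E[X | Urn A] = (1 − 3 + 5)/3 = 1
E[X | Urn B] = (12 + 10 + 7 + 9)/4 = 19/2
E[X] = (1/7)·1 + (6/7)·19/2 = 58/7 ≈ 8.29

8.29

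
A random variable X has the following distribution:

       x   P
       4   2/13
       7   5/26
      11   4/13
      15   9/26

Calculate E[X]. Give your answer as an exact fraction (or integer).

137/13

E[X] = (2/13)·4 + (5/26)·7 + (4/13)·11 + (9/26)·15
     = 137/13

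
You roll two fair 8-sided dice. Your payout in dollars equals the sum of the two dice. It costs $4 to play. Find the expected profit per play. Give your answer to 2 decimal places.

Distribution of the sum of the two dice: 2 w.p. 1/64, 3 w.p. 1/32, 4 w.p. 3/64, 5 w.p. 1/16, 6 w.p. 5/64, 7 w.p. 3/32, …
E[payout] = (1/64)·2 + (1/32)·3 + (3/64)·4 + (1/16)·5 + (5/64)·6 + (3/32)·7 + (7/64)·8 + (1/8)·9 + (7/64)·10 + (3/32)·11 + (5/64)·12 + (1/16)·13 + (3/64)·14 + (1/32)·15 + (1/64)·16 = 9
Expected profit = 9 − 4 = 5 ≈ $5.00

$5.00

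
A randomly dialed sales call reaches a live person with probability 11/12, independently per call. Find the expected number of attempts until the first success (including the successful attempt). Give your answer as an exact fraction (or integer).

12/11

For a geometric distribution, E[trials] = 1/p = 1/(11/12) = 12/11.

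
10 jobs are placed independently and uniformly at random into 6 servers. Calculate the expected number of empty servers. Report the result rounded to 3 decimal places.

Let Xⱼ=1 if server j is empty. P(Xⱼ=1) = ((6-1)/6)^10 = 9765625/60466176.
By linearity, E[#empty] = 6·9765625/60466176 = 9765625/10077696.
≈ 0.969

0.969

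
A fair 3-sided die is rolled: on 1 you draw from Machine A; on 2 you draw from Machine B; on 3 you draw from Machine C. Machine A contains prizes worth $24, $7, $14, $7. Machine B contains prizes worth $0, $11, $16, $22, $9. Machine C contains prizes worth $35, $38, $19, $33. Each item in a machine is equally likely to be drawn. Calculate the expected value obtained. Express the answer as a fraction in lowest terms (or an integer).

1117/60 dollars

E[X | Machine A] = (24 + 7 + 14 + 7)/4 = 13
E[X | Machine B] = (0 + 11 + 16 + 22 + 9)/5 = 58/5
E[X | Machine C] = (35 + 38 + 19 + 33)/4 = 125/4
E[X] = (1/3)·13 + (1/3)·58/5 + (1/3)·125/4 = 1117/60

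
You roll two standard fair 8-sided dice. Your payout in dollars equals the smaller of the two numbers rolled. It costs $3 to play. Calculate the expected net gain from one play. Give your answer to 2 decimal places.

$0.19

Distribution of the smaller of the two numbers rolled: 1 w.p. 15/64, 2 w.p. 13/64, 3 w.p. 11/64, 4 w.p. 9/64, 5 w.p. 7/64, 6 w.p. 5/64, …
E[payout] = (15/64)·1 + (13/64)·2 + (11/64)·3 + (9/64)·4 + (7/64)·5 + (5/64)·6 + (3/64)·7 + (1/64)·8 = 51/16
Expected profit = 51/16 − 3 = 3/16 ≈ $0.19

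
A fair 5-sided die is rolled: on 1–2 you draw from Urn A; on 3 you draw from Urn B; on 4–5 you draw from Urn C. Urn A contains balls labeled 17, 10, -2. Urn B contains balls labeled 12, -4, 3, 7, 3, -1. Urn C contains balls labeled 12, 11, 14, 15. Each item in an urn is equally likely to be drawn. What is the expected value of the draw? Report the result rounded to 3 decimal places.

9.200

E[X | Urn A] = (17 + 10 − 2)/3 = 25/3
E[X | Urn B] = (12 − 4 + 3 + 7 + 3 − 1)/6 = 10/3
E[X | Urn C] = (12 + 11 + 14 + 15)/4 = 13
E[X] = (2/5)·25/3 + (1/5)·10/3 + (2/5)·13 = 46/5 ≈ 9.200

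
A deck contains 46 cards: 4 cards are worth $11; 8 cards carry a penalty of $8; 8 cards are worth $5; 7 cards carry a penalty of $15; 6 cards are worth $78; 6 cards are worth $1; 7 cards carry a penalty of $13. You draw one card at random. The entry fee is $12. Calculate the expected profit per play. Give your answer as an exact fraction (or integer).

E[payout] = (4/46)·11 + (8/46)·(-8) + (8/46)·5 + (7/46)·(-15) + (6/46)·78 + (6/46)·1 + (7/46)·(-13) = 149/23
Expected profit = 149/23 − 12 = -127/23

-127/23 dollars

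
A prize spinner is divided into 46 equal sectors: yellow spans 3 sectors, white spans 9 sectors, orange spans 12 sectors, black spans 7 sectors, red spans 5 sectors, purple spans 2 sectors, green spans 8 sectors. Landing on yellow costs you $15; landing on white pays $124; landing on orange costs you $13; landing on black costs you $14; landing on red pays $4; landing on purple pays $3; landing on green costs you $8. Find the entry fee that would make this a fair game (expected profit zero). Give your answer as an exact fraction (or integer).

779/46 dollars

E[payout] = (3/46)·(-15) + (9/46)·124 + (12/46)·(-13) + (7/46)·(-14) + (5/46)·4 + (2/46)·3 + (8/46)·(-8) = 779/46
Fair fee = E[payout] = 779/46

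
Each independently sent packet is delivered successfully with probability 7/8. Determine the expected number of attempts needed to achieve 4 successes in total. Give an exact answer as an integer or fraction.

By linearity (sum of 4 independent geometric waits), E[trials] = 4/p = 4/(7/8) = 32/7.

32/7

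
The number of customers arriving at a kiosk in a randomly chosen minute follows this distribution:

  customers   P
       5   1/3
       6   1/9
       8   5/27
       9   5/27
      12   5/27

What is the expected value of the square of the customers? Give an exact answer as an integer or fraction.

E[X²] = (1/3)·25 + (1/9)·36 + (5/27)·64 + (5/27)·81 + (5/27)·144
     = 1778/27

1778/27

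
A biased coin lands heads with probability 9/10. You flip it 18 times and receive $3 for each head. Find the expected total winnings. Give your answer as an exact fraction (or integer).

E[#heads] = 18·9/10 = 81/5 (linearity over flips).
E[winnings] = 3·81/5 = 243/5.

243/5 dollars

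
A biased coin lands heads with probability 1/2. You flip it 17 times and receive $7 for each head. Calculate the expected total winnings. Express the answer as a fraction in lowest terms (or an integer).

E[#heads] = 17·1/2 = 17/2 (linearity over flips).
E[winnings] = 7·17/2 = 119/2.

119/2 dollars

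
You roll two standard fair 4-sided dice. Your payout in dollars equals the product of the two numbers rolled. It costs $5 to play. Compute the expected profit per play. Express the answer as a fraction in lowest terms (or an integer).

Distribution of the product of the two numbers rolled: 1 w.p. 1/16, 2 w.p. 1/8, 3 w.p. 1/8, 4 w.p. 3/16, 6 w.p. 1/8, 8 w.p. 1/8, …
E[payout] = (1/16)·1 + (1/8)·2 + (1/8)·3 + (3/16)·4 + (1/8)·6 + (1/8)·8 + (1/16)·9 + (1/8)·12 + (1/16)·16 = 25/4
Expected profit = 25/4 − 5 = 5/4

5/4 dollars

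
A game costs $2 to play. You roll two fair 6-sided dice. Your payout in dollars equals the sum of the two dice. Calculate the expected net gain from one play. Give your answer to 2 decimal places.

$5.00

Distribution of the sum of the two dice: 2 w.p. 1/36, 3 w.p. 1/18, 4 w.p. 1/12, 5 w.p. 1/9, 6 w.p. 5/36, 7 w.p. 1/6, …
E[payout] = (1/36)·2 + (1/18)·3 + (1/12)·4 + (1/9)·5 + (5/36)·6 + (1/6)·7 + (5/36)·8 + (1/9)·9 + (1/12)·10 + (1/18)·11 + (1/36)·12 = 7
Expected profit = 7 − 2 = 5 ≈ $5.00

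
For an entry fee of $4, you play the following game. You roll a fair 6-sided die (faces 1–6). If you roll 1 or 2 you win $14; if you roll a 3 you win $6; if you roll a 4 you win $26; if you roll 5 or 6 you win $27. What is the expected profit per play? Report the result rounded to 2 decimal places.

$15.00

E[payout] = (1/6)·6 + (1/3)·14 + (1/6)·26 + (1/3)·27 = 19
Expected profit = 19 − 4 = 15 ≈ $15.00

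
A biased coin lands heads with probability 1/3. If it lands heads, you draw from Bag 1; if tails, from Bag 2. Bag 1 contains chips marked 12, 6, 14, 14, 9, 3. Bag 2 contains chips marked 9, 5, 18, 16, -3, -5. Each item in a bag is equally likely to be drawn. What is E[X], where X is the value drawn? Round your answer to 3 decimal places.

E[X | Bag 1] = (12 + 6 + 14 + 14 + 9 + 3)/6 = 29/3
E[X | Bag 2] = (9 + 5 + 18 + 16 − 3 − 5)/6 = 20/3
E[X] = (1/3)·29/3 + (2/3)·20/3 = 23/3 ≈ 7.667

7.667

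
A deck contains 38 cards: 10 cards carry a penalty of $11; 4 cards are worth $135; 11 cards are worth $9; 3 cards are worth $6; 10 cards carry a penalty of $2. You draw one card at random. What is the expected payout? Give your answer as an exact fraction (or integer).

E[payout] = (10/38)·(-11) + (4/38)·135 + (11/38)·9 + (3/38)·6 + (10/38)·(-2) = 527/38

527/38 dollars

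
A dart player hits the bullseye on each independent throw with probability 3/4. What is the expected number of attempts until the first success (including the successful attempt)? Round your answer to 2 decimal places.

1.33

For a geometric distribution, E[trials] = 1/p = 1/(3/4) = 4/3.
≈ 1.33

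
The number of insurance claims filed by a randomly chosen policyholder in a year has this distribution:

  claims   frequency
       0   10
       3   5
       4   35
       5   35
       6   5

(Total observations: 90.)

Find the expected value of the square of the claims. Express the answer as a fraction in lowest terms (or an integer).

166/9

Total = 90, so P(claims=0) = 10/90, etc.
E[X²] = (1/9)·0 + (1/18)·9 + (7/18)·16 + (7/18)·25 + (1/18)·36
     = 166/9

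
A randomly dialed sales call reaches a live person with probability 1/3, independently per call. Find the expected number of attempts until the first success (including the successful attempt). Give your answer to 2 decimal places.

For a geometric distribution, E[trials] = 1/p = 1/(1/3) = 3.
≈ 3.00

3.00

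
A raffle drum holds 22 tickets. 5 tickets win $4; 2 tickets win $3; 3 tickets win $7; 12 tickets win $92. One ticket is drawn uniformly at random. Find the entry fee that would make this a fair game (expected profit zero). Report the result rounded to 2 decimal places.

$52.32

E[payout] = (5/22)·4 + (2/22)·3 + (3/22)·7 + (12/22)·92 = 1151/22
Fair fee = E[payout] = 1151/22 ≈ $52.32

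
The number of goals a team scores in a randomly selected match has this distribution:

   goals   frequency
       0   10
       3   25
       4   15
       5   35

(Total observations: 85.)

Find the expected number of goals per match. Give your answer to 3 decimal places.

Total = 85, so P(goals=0) = 10/85, etc.
E[X] = (2/17)·0 + (5/17)·3 + (3/17)·4 + (7/17)·5
     = 62/17 ≈ 3.647

3.647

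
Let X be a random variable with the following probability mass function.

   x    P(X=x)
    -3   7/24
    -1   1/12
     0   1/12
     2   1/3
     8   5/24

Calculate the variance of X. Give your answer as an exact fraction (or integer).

991/64

E[X] = (7/24)·(-3) + (1/12)·(-1) + (1/12)·0 + (1/3)·2 + (5/24)·8 = 11/8
E[X²] = (7/24)·9 + (1/12)·1 + (1/12)·0 + (1/3)·4 + (5/24)·64 = 139/8
Var(X) = 139/8 − (11/8)² = 991/64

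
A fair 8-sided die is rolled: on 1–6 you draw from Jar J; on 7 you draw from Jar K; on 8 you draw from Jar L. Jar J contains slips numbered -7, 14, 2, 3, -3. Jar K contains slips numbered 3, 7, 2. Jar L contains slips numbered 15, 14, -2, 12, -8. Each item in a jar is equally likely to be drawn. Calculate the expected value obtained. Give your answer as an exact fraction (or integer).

E[X | Jar J] = (-7 + 14 + 2 + 3 − 3)/5 = 9/5
E[X | Jar K] = (3 + 7 + 2)/3 = 4
E[X | Jar L] = (15 + 14 − 2 + 12 − 8)/5 = 31/5
E[X] = (3/4)·9/5 + (1/8)·4 + (1/8)·31/5 = 21/8

21/8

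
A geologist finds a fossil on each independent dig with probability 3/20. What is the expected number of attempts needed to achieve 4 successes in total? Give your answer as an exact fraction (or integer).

By linearity (sum of 4 independent geometric waits), E[trials] = 4/p = 4/(3/20) = 80/3.

80/3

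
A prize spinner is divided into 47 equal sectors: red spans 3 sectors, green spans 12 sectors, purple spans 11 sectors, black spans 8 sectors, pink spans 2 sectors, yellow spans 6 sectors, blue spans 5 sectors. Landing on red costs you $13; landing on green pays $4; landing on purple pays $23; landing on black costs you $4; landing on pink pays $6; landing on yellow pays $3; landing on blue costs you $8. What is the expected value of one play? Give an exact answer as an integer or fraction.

220/47 dollars

E[payout] = (3/47)·(-13) + (12/47)·4 + (11/47)·23 + (8/47)·(-4) + (2/47)·6 + (6/47)·3 + (5/47)·(-8) = 220/47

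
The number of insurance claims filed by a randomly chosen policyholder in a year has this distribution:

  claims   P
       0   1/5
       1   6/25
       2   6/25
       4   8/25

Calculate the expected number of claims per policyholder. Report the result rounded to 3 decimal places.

E[X] = (1/5)·0 + (6/25)·1 + (6/25)·2 + (8/25)·4
     = 2 ≈ 2.000

2.000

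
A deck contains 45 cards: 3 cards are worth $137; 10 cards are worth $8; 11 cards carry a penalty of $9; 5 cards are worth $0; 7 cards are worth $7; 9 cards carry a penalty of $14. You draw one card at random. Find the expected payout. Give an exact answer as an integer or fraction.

$7

E[payout] = (3/45)·137 + (10/45)·8 + (11/45)·(-9) + (5/45)·0 + (7/45)·7 + (9/45)·(-14) = 7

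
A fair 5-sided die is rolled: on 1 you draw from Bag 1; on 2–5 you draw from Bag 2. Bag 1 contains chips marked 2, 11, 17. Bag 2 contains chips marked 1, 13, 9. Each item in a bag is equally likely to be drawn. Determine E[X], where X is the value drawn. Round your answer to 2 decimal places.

E[X | Bag 1] = (2 + 11 + 17)/3 = 10
E[X | Bag 2] = (1 + 13 + 9)/3 = 23/3
E[X] = (1/5)·10 + (4/5)·23/3 = 122/15 ≈ 8.13

8.13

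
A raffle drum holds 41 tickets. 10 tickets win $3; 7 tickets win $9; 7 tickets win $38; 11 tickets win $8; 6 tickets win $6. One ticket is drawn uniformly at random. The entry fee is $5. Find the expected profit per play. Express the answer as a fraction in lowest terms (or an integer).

E[payout] = (10/41)·3 + (7/41)·9 + (7/41)·38 + (11/41)·8 + (6/41)·6 = 483/41
Expected profit = 483/41 − 5 = 278/41

278/41 dollars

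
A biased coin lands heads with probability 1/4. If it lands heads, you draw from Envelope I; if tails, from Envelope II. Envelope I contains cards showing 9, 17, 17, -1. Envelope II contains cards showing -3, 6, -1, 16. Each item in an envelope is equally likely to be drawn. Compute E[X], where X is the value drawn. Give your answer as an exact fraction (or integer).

E[X | Envelope I] = (9 + 17 + 17 − 1)/4 = 21/2
E[X | Envelope II] = (-3 + 6 − 1 + 16)/4 = 9/2
E[X] = (1/4)·21/2 + (3/4)·9/2 = 6

6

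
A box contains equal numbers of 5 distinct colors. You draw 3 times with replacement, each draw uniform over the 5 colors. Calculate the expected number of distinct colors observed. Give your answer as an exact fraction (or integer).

61/25

Let Xⱼ=1 if type j appears at least once. P(Xⱼ=1) = 1 − ((5−1)/5)^3 = 61/125.
E[#distinct] = 5·61/125 = 61/25.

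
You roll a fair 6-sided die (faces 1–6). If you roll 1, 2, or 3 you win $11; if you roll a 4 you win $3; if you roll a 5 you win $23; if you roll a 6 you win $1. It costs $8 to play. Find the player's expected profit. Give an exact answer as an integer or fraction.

E[payout] = (1/6)·1 + (1/6)·3 + (1/2)·11 + (1/6)·23 = 10
Expected profit = 10 − 8 = 2

$2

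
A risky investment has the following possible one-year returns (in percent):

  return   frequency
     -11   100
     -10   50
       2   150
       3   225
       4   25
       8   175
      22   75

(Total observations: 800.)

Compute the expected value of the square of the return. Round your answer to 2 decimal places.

Total = 800, so P(return=-11) = 100/800, etc.
E[X²] = (1/8)·121 + (1/16)·100 + (3/16)·4 + (9/32)·9 + (1/32)·16 + (7/32)·64 + (3/32)·484
     = 2705/32 ≈ 84.53

84.53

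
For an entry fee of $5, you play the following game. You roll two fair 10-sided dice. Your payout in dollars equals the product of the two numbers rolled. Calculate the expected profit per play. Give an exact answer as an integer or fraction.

Distribution of the product of the two numbers rolled: 1 w.p. 1/100, 2 w.p. 1/50, 3 w.p. 1/50, 4 w.p. 3/100, 5 w.p. 1/50, 6 w.p. 1/25, …
E[payout] = (1/100)·1 + (1/50)·2 + (1/50)·3 + (3/100)·4 + (1/50)·5 + (1/25)·6 + (1/50)·7 + (1/25)·8 + (3/100)·9 + (1/25)·10 + (1/25)·12 + (1/50)·14 + (1/50)·15 + (3/100)·16 + (1/25)·18 + (1/25)·20 + (1/50)·21 + (1/25)·24 + (1/100)·25 + (1/50)·27 + (1/50)·28 + (1/25)·30 + (1/50)·32 + (1/50)·35 + (3/100)·36 + (1/25)·40 + (1/50)·42 + (1/50)·45 + (1/50)·48 + (1/100)·49 + (1/50)·50 + (1/50)·54 + (1/50)·56 + (1/50)·60 + (1/50)·63 + (1/100)·64 + (1/50)·70 + (1/50)·72 + (1/50)·80 + (1/100)·81 + (1/50)·90 + (1/100)·100 = 121/4
Expected profit = 121/4 − 5 = 101/4

101/4 dollars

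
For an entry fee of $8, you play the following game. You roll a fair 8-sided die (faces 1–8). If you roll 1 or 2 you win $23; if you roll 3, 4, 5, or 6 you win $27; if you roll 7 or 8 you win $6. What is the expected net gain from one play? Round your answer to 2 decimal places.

E[payout] = (1/4)·6 + (1/4)·23 + (1/2)·27 = 83/4
Expected profit = 83/4 − 8 = 51/4 ≈ $12.75

$12.75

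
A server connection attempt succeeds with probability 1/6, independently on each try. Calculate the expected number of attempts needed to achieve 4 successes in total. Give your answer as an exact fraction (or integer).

24

By linearity (sum of 4 independent geometric waits), E[trials] = 4/p = 4/(1/6) = 24.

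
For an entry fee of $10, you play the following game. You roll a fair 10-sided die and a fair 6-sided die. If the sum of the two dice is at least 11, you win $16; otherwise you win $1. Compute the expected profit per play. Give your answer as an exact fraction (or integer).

E[payout] = (13/20)·1 + (7/20)·16 = 25/4
Expected profit = 25/4 − 10 = -15/4

-15/4 dollars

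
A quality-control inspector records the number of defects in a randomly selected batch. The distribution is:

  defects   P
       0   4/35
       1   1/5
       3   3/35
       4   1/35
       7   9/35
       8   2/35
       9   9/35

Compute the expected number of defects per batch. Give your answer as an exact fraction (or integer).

36/7

E[X] = (4/35)·0 + (1/5)·1 + (3/35)·3 + (1/35)·4 + (9/35)·7 + (2/35)·8 + (9/35)·9
     = 36/7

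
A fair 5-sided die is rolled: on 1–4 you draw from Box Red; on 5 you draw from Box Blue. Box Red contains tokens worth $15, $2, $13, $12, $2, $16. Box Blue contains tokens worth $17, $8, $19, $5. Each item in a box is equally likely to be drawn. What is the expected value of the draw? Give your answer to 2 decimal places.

$10.45

E[X | Box Red] = (15 + 2 + 13 + 12 + 2 + 16)/6 = 10
E[X | Box Blue] = (17 + 8 + 19 + 5)/4 = 49/4
E[X] = (4/5)·10 + (1/5)·49/4 = 209/20 ≈ 10.45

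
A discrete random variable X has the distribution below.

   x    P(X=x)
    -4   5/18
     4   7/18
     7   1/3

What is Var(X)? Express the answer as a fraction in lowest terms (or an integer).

1562/81

E[X] = (5/18)·(-4) + (7/18)·4 + (1/3)·7 = 25/9
E[X²] = (5/18)·16 + (7/18)·16 + (1/3)·49 = 27
Var(X) = 27 − (25/9)² = 1562/81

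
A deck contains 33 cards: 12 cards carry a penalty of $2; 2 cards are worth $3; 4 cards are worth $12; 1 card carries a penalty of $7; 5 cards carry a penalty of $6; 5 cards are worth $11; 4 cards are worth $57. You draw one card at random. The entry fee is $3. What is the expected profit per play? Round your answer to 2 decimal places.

$5.36

E[payout] = (12/33)·(-2) + (2/33)·3 + (4/33)·12 + (1/33)·(-7) + (5/33)·(-6) + (5/33)·11 + (4/33)·57 = 92/11
Expected profit = 92/11 − 3 = 59/11 ≈ $5.36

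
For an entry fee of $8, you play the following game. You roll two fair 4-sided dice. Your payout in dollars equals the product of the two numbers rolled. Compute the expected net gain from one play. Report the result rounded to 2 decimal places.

-$1.75

Distribution of the product of the two numbers rolled: 1 w.p. 1/16, 2 w.p. 1/8, 3 w.p. 1/8, 4 w.p. 3/16, 6 w.p. 1/8, 8 w.p. 1/8, …
E[payout] = (1/16)·1 + (1/8)·2 + (1/8)·3 + (3/16)·4 + (1/8)·6 + (1/8)·8 + (1/16)·9 + (1/8)·12 + (1/16)·16 = 25/4
Expected profit = 25/4 − 8 = -7/4 ≈ -$1.75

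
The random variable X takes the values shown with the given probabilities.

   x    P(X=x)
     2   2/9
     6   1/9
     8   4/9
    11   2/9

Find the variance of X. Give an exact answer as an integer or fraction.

E[X] = (2/9)·2 + (1/9)·6 + (4/9)·8 + (2/9)·11 = 64/9
E[X²] = (2/9)·4 + (1/9)·36 + (4/9)·64 + (2/9)·121 = 542/9
Var(X) = 542/9 − (64/9)² = 782/81

782/81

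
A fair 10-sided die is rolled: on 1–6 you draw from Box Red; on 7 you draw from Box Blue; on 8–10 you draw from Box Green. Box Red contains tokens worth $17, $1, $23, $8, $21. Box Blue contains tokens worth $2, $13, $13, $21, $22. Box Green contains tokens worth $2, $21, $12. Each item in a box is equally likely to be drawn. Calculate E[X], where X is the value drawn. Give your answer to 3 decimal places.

E[X | Box Red] = (17 + 1 + 23 + 8 + 21)/5 = 14
E[X | Box Blue] = (2 + 13 + 13 + 21 + 22)/5 = 71/5
E[X | Box Green] = (2 + 21 + 12)/3 = 35/3
E[X] = (3/5)·14 + (1/10)·71/5 + (3/10)·35/3 = 333/25 ≈ 13.320

$13.320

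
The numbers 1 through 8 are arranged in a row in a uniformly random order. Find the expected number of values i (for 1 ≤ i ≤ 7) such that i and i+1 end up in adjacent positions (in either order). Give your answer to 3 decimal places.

For each i ∈ {1,…,7}, let Xᵢ = 1 if i and i+1 are adjacent. P(Xᵢ=1) = 2·(8−1)!/8! = 2/8.
By linearity, E[ΣXᵢ] = (7)·(2/8) = 7/4.
≈ 1.750

1.750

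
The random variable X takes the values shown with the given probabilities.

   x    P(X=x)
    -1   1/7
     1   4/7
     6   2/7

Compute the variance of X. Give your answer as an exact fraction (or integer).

E[X] = (1/7)·(-1) + (4/7)·1 + (2/7)·6 = 15/7
E[X²] = (1/7)·1 + (4/7)·1 + (2/7)·36 = 11
Var(X) = 11 − (15/7)² = 314/49

314/49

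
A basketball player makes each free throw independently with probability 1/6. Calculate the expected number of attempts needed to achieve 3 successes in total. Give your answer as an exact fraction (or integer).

18

By linearity (sum of 3 independent geometric waits), E[trials] = 3/p = 3/(1/6) = 18.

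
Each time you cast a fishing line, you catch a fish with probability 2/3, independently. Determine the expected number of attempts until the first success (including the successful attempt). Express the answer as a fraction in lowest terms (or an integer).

For a geometric distribution, E[trials] = 1/p = 1/(2/3) = 3/2.

3/2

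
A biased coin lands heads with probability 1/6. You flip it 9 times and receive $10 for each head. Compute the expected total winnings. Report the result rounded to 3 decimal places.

E[#heads] = 9·1/6 = 3/2 (linearity over flips).
E[winnings] = 10·3/2 = 15.
≈ 15.000

$15.000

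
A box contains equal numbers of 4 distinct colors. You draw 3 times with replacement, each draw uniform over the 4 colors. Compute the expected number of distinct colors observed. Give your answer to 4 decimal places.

2.3125

Let Xⱼ=1 if type j appears at least once. P(Xⱼ=1) = 1 − ((4−1)/4)^3 = 37/64.
E[#distinct] = 4·37/64 = 37/16.
≈ 2.3125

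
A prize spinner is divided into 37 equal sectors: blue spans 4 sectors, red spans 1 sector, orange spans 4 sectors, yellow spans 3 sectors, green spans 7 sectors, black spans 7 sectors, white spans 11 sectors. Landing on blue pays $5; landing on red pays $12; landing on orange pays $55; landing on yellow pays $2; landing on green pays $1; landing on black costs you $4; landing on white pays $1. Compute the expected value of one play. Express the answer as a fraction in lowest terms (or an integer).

248/37 dollars

E[payout] = (4/37)·5 + (1/37)·12 + (4/37)·55 + (3/37)·2 + (7/37)·1 + (7/37)·(-4) + (11/37)·1 = 248/37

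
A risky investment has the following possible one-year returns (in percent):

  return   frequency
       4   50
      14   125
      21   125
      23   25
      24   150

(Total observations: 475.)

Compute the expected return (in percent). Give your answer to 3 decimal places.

Total = 475, so P(return=4) = 50/475, etc.
E[X] = (2/19)·4 + (5/19)·14 + (5/19)·21 + (1/19)·23 + (6/19)·24
     = 350/19 ≈ 18.421

18.421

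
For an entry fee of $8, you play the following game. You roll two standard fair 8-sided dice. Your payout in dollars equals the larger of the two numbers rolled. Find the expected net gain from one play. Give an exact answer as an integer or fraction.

-35/16 dollars

Distribution of the larger of the two numbers rolled: 1 w.p. 1/64, 2 w.p. 3/64, 3 w.p. 5/64, 4 w.p. 7/64, 5 w.p. 9/64, 6 w.p. 11/64, …
E[payout] = (1/64)·1 + (3/64)·2 + (5/64)·3 + (7/64)·4 + (9/64)·5 + (11/64)·6 + (13/64)·7 + (15/64)·8 = 93/16
Expected profit = 93/16 − 8 = -35/16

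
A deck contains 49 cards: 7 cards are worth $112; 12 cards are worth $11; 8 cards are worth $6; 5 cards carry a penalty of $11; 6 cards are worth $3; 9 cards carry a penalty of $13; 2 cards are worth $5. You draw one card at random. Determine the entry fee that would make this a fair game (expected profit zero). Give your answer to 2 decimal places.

E[payout] = (7/49)·112 + (12/49)·11 + (8/49)·6 + (5/49)·(-11) + (6/49)·3 + (9/49)·(-13) + (2/49)·5 = 820/49
Fair fee = E[payout] = 820/49 ≈ $16.73

$16.73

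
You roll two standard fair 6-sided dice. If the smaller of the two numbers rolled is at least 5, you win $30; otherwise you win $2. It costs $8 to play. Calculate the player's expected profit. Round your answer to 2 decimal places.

E[payout] = (8/9)·2 + (1/9)·30 = 46/9
Expected profit = 46/9 − 8 = -26/9 ≈ -$2.89

-$2.89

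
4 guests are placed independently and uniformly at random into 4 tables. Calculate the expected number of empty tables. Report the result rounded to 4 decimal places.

1.2656

Let Xⱼ=1 if table j is empty. P(Xⱼ=1) = ((4-1)/4)^4 = 81/256.
By linearity, E[#empty] = 4·81/256 = 81/64.
≈ 1.2656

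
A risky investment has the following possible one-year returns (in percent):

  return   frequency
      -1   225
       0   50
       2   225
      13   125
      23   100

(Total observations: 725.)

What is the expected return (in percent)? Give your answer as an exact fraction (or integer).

Total = 725, so P(return=-1) = 225/725, etc.
E[X] = (9/29)·(-1) + (2/29)·0 + (9/29)·2 + (5/29)·13 + (4/29)·23
     = 166/29

166/29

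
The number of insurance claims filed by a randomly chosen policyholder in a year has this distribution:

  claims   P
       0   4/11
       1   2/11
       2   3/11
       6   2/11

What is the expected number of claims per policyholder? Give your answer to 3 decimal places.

E[X] = (4/11)·0 + (2/11)·1 + (3/11)·2 + (2/11)·6
     = 20/11 ≈ 1.818

1.818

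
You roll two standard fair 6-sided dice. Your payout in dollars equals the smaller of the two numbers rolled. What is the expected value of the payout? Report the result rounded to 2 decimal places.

$2.53

Distribution of the smaller of the two numbers rolled: 1 w.p. 11/36, 2 w.p. 1/4, 3 w.p. 7/36, 4 w.p. 5/36, 5 w.p. 1/12, 6 w.p. 1/36
E[payout] = (11/36)·1 + (1/4)·2 + (7/36)·3 + (5/36)·4 + (1/12)·5 + (1/36)·6 = 91/36
≈ $2.53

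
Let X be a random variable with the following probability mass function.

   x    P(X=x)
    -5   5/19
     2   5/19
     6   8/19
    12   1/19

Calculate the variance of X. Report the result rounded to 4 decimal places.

24.7590

E[X] = (5/19)·(-5) + (5/19)·2 + (8/19)·6 + (1/19)·12 = 45/19
E[X²] = (5/19)·25 + (5/19)·4 + (8/19)·36 + (1/19)·144 = 577/19
Var(X) = 577/19 − (45/19)² = 8938/361 ≈ 24.7590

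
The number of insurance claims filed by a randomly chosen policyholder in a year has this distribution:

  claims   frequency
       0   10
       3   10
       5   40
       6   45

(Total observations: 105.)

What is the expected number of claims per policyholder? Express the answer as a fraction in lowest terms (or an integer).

100/21

Total = 105, so P(claims=0) = 10/105, etc.
E[X] = (2/21)·0 + (2/21)·3 + (8/21)·5 + (3/7)·6
     = 100/21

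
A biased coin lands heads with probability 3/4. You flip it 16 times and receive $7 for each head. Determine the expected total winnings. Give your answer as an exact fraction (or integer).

E[#heads] = 16·3/4 = 12 (linearity over flips).
E[winnings] = 7·12 = 84.

$84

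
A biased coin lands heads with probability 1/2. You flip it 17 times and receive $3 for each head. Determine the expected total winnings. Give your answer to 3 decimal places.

$25.500

E[#heads] = 17·1/2 = 17/2 (linearity over flips).
E[winnings] = 3·17/2 = 51/2.
≈ 25.500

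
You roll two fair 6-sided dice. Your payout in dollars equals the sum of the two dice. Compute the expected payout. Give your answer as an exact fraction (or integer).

Distribution of the sum of the two dice: 2 w.p. 1/36, 3 w.p. 1/18, 4 w.p. 1/12, 5 w.p. 1/9, 6 w.p. 5/36, 7 w.p. 1/6, …
E[payout] = (1/36)·2 + (1/18)·3 + (1/12)·4 + (1/9)·5 + (5/36)·6 + (1/6)·7 + (5/36)·8 + (1/9)·9 + (1/12)·10 + (1/18)·11 + (1/36)·12 = 7

$7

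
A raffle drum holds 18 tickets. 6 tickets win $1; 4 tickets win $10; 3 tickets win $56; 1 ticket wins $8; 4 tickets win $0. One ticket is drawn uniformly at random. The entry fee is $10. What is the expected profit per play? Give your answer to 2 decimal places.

E[payout] = (6/18)·1 + (4/18)·10 + (3/18)·56 + (1/18)·8 + (4/18)·0 = 37/3
Expected profit = 37/3 − 10 = 7/3 ≈ $2.33

$2.33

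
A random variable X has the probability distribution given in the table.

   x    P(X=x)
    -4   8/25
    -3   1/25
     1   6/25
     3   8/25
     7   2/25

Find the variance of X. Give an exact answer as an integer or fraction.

7744/625

E[X] = (8/25)·(-4) + (1/25)·(-3) + (6/25)·1 + (8/25)·3 + (2/25)·7 = 9/25
E[X²] = (8/25)·16 + (1/25)·9 + (6/25)·1 + (8/25)·9 + (2/25)·49 = 313/25
Var(X) = 313/25 − (9/25)² = 7744/625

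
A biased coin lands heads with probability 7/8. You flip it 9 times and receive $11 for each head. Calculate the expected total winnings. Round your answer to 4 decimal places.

E[#heads] = 9·7/8 = 63/8 (linearity over flips).
E[winnings] = 11·63/8 = 693/8.
≈ 86.6250

$86.6250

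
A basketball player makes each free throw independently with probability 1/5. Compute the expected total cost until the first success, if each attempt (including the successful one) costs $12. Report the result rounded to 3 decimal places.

$60.000

E[#attempts] = 1/p = 5; E[cost] = 12·5 = 60.
≈ 60.000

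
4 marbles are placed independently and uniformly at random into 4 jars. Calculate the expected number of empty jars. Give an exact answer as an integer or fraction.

Let Xⱼ=1 if jar j is empty. P(Xⱼ=1) = ((4-1)/4)^4 = 81/256.
By linearity, E[#empty] = 4·81/256 = 81/64.

81/64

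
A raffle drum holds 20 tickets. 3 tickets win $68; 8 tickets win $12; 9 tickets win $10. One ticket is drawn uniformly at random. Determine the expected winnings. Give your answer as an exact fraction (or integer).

39/2 dollars

E[payout] = (3/20)·68 + (8/20)·12 + (9/20)·10 = 39/2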